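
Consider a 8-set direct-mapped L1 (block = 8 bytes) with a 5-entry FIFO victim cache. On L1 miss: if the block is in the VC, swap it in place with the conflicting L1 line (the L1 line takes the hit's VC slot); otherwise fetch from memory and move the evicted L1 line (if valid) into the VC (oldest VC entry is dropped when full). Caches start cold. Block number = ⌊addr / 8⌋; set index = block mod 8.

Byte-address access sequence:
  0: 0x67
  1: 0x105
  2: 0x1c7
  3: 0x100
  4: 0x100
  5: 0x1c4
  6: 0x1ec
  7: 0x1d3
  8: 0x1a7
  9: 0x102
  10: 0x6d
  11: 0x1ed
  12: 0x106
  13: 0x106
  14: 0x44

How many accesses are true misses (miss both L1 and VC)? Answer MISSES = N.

MISSES = 8

#0 0x67→b12/s4 MISS; vc=[]
#1 0x105→b32/s0 MISS; vc=[]
#2 0x1c7→b56/s0 MISS; vc=[32]
#3 0x100→b32/s0 VC-HIT; vc=[56]
#4 0x100→b32/s0 L1-HIT; vc=[56]
#5 0x1c4→b56/s0 VC-HIT; vc=[32]
#6 0x1ec→b61/s5 MISS; vc=[32]
#7 0x1d3→b58/s2 MISS; vc=[32]
#8 0x1a7→b52/s4 MISS; vc=[32,12]
#9 0x102→b32/s0 VC-HIT; vc=[56,12]
#10 0x6d→b13/s5 MISS; vc=[56,12,61]
#11 0x1ed→b61/s5 VC-HIT; vc=[56,12,13]
#12 0x106→b32/s0 L1-HIT; vc=[56,12,13]
#13 0x106→b32/s0 L1-HIT; vc=[56,12,13]
#14 0x44→b8/s0 MISS; vc=[56,12,13,32]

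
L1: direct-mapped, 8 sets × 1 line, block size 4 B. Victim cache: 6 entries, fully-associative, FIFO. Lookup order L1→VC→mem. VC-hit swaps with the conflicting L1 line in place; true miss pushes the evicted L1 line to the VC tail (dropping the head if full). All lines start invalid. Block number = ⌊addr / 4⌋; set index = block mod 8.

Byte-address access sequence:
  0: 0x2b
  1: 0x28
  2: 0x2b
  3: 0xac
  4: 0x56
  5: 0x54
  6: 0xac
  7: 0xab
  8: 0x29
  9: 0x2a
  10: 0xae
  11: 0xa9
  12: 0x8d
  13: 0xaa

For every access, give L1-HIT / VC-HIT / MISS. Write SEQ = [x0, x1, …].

#0 0x2b→b10/s2 MISS; vc=[]
#1 0x28→b10/s2 L1-HIT; vc=[]
#2 0x2b→b10/s2 L1-HIT; vc=[]
#3 0xac→b43/s3 MISS; vc=[]
#4 0x56→b21/s5 MISS; vc=[]
#5 0x54→b21/s5 L1-HIT; vc=[]
#6 0xac→b43/s3 L1-HIT; vc=[]
#7 0xab→b42/s2 MISS; vc=[10]
#8 0x29→b10/s2 VC-HIT; vc=[42]
#9 0x2a→b10/s2 L1-HIT; vc=[42]
#10 0xae→b43/s3 L1-HIT; vc=[42]
#11 0xa9→b42/s2 VC-HIT; vc=[10]
#12 0x8d→b35/s3 MISS; vc=[10,43]
#13 0xaa→b42/s2 L1-HIT; vc=[10,43]

SEQ = [MISS, L1-HIT, L1-HIT, MISS, MISS, L1-HIT, L1-HIT, MISS, VC-HIT, L1-HIT, L1-HIT, VC-HIT, MISS, L1-HIT]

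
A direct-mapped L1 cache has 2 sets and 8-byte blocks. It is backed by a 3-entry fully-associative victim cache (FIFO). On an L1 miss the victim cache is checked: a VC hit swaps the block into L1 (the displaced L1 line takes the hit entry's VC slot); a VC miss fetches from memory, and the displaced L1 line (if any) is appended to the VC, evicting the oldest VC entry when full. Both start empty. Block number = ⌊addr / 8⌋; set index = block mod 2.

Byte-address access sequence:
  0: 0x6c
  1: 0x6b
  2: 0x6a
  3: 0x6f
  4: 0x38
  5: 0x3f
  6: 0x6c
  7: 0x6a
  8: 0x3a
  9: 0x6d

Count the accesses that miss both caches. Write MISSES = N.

0: 0x6c (blk 13, set 1) → MISS  vc=[]
1: 0x6b (blk 13, set 1) → L1-HIT  vc=[]
2: 0x6a (blk 13, set 1) → L1-HIT  vc=[]
3: 0x6f (blk 13, set 1) → L1-HIT  vc=[]
4: 0x38 (blk 7, set 1) → MISS  vc=[13]
5: 0x3f (blk 7, set 1) → L1-HIT  vc=[13]
6: 0x6c (blk 13, set 1) → VC-HIT  vc=[7]
7: 0x6a (blk 13, set 1) → L1-HIT  vc=[7]
8: 0x3a (blk 7, set 1) → VC-HIT  vc=[13]
9: 0x6d (blk 13, set 1) → VC-HIT  vc=[7]

MISSES = 2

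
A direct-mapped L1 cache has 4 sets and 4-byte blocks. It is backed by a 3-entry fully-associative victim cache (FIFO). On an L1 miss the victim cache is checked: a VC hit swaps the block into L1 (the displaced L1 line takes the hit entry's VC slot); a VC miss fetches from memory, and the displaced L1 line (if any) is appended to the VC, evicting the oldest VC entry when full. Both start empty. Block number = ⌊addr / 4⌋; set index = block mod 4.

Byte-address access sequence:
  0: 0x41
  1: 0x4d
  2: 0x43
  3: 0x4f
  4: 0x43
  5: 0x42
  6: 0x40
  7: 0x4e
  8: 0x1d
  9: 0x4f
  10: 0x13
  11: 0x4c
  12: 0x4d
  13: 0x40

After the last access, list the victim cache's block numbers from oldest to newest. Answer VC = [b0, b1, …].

VC = [7, 4]

  [0] addr=0x41 blk=16 s=0: MISS | VC []
  [1] addr=0x4d blk=19 s=3: MISS | VC []
  [2] addr=0x43 blk=16 s=0: L1-HIT | VC []
  [3] addr=0x4f blk=19 s=3: L1-HIT | VC []
  [4] addr=0x43 blk=16 s=0: L1-HIT | VC []
  [5] addr=0x42 blk=16 s=0: L1-HIT | VC []
  [6] addr=0x40 blk=16 s=0: L1-HIT | VC []
  [7] addr=0x4e blk=19 s=3: L1-HIT | VC []
  [8] addr=0x1d blk=7 s=3: MISS | VC [19]
  [9] addr=0x4f blk=19 s=3: VC-HIT | VC [7]
  [10] addr=0x13 blk=4 s=0: MISS | VC [7, 16]
  [11] addr=0x4c blk=19 s=3: L1-HIT | VC [7, 16]
  [12] addr=0x4d blk=19 s=3: L1-HIT | VC [7, 16]
  [13] addr=0x40 blk=16 s=0: VC-HIT | VC [7, 4]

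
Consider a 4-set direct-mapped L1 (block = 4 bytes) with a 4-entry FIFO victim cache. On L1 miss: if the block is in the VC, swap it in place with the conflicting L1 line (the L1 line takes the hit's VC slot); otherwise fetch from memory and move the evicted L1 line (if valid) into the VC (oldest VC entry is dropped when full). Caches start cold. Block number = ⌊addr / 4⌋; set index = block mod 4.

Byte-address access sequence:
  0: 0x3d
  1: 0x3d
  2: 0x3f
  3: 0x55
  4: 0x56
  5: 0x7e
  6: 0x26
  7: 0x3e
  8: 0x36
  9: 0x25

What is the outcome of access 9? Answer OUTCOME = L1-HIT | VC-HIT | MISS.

OUTCOME = VC-HIT

0: 0x3d (blk 15, set 3) → MISS  vc=[]
1: 0x3d (blk 15, set 3) → L1-HIT  vc=[]
2: 0x3f (blk 15, set 3) → L1-HIT  vc=[]
3: 0x55 (blk 21, set 1) → MISS  vc=[]
4: 0x56 (blk 21, set 1) → L1-HIT  vc=[]
5: 0x7e (blk 31, set 3) → MISS  vc=[15]
6: 0x26 (blk 9, set 1) → MISS  vc=[15, 21]
7: 0x3e (blk 15, set 3) → VC-HIT  vc=[31, 21]
8: 0x36 (blk 13, set 1) → MISS  vc=[31, 21, 9]
9: 0x25 (blk 9, set 1) → VC-HIT  vc=[31, 21, 13]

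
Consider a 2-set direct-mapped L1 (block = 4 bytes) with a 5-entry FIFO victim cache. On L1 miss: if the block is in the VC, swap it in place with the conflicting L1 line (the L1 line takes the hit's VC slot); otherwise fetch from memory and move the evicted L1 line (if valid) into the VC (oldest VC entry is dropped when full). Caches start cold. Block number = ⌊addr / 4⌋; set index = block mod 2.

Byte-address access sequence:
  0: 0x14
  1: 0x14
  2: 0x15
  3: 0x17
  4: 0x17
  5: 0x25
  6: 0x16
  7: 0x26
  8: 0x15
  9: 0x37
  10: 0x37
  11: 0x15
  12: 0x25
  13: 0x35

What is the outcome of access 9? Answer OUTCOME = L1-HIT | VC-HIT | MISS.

#0 0x14→b5/s1 MISS; vc=[]
#1 0x14→b5/s1 L1-HIT; vc=[]
#2 0x15→b5/s1 L1-HIT; vc=[]
#3 0x17→b5/s1 L1-HIT; vc=[]
#4 0x17→b5/s1 L1-HIT; vc=[]
#5 0x25→b9/s1 MISS; vc=[5]
#6 0x16→b5/s1 VC-HIT; vc=[9]
#7 0x26→b9/s1 VC-HIT; vc=[5]
#8 0x15→b5/s1 VC-HIT; vc=[9]
#9 0x37→b13/s1 MISS; vc=[9,5]
#10 0x37→b13/s1 L1-HIT; vc=[9,5]
#11 0x15→b5/s1 VC-HIT; vc=[9,13]
#12 0x25→b9/s1 VC-HIT; vc=[5,13]
#13 0x35→b13/s1 VC-HIT; vc=[5,9]

OUTCOME = MISS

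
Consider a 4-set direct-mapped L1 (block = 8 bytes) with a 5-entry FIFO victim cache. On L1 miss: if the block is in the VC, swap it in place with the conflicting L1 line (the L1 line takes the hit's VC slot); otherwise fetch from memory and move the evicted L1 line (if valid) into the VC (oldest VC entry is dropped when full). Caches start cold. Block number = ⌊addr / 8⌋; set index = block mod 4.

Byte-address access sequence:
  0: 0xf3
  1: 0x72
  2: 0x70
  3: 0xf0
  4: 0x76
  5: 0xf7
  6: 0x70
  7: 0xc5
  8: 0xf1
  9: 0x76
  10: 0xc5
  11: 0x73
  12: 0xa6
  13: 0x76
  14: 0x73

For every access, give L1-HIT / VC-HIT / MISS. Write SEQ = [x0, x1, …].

  [0] addr=0xf3 blk=30 s=2: MISS | VC []
  [1] addr=0x72 blk=14 s=2: MISS | VC [30]
  [2] addr=0x70 blk=14 s=2: L1-HIT | VC [30]
  [3] addr=0xf0 blk=30 s=2: VC-HIT | VC [14]
  [4] addr=0x76 blk=14 s=2: VC-HIT | VC [30]
  [5] addr=0xf7 blk=30 s=2: VC-HIT | VC [14]
  [6] addr=0x70 blk=14 s=2: VC-HIT | VC [30]
  [7] addr=0xc5 blk=24 s=0: MISS | VC [30]
  [8] addr=0xf1 blk=30 s=2: VC-HIT | VC [14]
  [9] addr=0x76 blk=14 s=2: VC-HIT | VC [30]
  [10] addr=0xc5 blk=24 s=0: L1-HIT | VC [30]
  [11] addr=0x73 blk=14 s=2: L1-HIT | VC [30]
  [12] addr=0xa6 blk=20 s=0: MISS | VC [30, 24]
  [13] addr=0x76 blk=14 s=2: L1-HIT | VC [30, 24]
  [14] addr=0x73 blk=14 s=2: L1-HIT | VC [30, 24]

SEQ = [MISS, MISS, L1-HIT, VC-HIT, VC-HIT, VC-HIT, VC-HIT, MISS, VC-HIT, VC-HIT, L1-HIT, L1-HIT, MISS, L1-HIT, L1-HIT]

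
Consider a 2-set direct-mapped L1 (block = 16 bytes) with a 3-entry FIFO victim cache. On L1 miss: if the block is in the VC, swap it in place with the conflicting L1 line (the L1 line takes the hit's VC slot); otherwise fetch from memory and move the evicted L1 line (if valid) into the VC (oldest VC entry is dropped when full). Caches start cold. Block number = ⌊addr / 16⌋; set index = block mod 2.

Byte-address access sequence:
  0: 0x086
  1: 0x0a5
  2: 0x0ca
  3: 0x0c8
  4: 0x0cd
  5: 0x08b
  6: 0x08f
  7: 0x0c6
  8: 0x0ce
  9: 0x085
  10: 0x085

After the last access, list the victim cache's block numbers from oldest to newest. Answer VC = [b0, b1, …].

  [0] addr=0x86 blk=8 s=0: MISS | VC []
  [1] addr=0xa5 blk=10 s=0: MISS | VC [8]
  [2] addr=0xca blk=12 s=0: MISS | VC [8, 10]
  [3] addr=0xc8 blk=12 s=0: L1-HIT | VC [8, 10]
  [4] addr=0xcd blk=12 s=0: L1-HIT | VC [8, 10]
  [5] addr=0x8b blk=8 s=0: VC-HIT | VC [12, 10]
  [6] addr=0x8f blk=8 s=0: L1-HIT | VC [12, 10]
  [7] addr=0xc6 blk=12 s=0: VC-HIT | VC [8, 10]
  [8] addr=0xce blk=12 s=0: L1-HIT | VC [8, 10]
  [9] addr=0x85 blk=8 s=0: VC-HIT | VC [12, 10]
  [10] addr=0x85 blk=8 s=0: L1-HIT | VC [12, 10]

VC = [12, 10]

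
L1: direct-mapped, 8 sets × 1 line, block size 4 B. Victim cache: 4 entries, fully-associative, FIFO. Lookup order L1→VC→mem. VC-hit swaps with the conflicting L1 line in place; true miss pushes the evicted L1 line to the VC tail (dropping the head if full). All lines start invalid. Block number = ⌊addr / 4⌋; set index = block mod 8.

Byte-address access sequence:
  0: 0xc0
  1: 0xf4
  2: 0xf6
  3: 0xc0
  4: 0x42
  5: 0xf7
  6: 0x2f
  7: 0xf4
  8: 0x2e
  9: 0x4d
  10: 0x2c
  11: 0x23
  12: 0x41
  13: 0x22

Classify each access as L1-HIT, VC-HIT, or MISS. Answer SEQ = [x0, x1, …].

SEQ = [MISS, MISS, L1-HIT, L1-HIT, MISS, L1-HIT, MISS, L1-HIT, L1-HIT, MISS, VC-HIT, MISS, VC-HIT, VC-HIT]

  [0] addr=0xc0 blk=48 s=0: MISS | VC []
  [1] addr=0xf4 blk=61 s=5: MISS | VC []
  [2] addr=0xf6 blk=61 s=5: L1-HIT | VC []
  [3] addr=0xc0 blk=48 s=0: L1-HIT | VC []
  [4] addr=0x42 blk=16 s=0: MISS | VC [48]
  [5] addr=0xf7 blk=61 s=5: L1-HIT | VC [48]
  [6] addr=0x2f blk=11 s=3: MISS | VC [48]
  [7] addr=0xf4 blk=61 s=5: L1-HIT | VC [48]
  [8] addr=0x2e blk=11 s=3: L1-HIT | VC [48]
  [9] addr=0x4d blk=19 s=3: MISS | VC [48, 11]
  [10] addr=0x2c blk=11 s=3: VC-HIT | VC [48, 19]
  [11] addr=0x23 blk=8 s=0: MISS | VC [48, 19, 16]
  [12] addr=0x41 blk=16 s=0: VC-HIT | VC [48, 19, 8]
  [13] addr=0x22 blk=8 s=0: VC-HIT | VC [48, 19, 16]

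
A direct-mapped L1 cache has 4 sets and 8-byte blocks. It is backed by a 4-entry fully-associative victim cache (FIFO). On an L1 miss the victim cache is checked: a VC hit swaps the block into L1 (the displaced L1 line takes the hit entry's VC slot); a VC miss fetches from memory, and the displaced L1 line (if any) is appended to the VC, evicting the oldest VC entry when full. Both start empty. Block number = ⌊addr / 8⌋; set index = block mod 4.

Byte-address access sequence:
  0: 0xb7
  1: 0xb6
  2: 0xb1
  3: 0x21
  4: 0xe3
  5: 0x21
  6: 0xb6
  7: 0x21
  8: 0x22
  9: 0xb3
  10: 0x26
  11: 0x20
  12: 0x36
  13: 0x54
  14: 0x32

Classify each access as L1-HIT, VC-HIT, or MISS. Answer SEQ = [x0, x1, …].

0: 0xb7 (blk 22, set 2) → MISS  vc=[]
1: 0xb6 (blk 22, set 2) → L1-HIT  vc=[]
2: 0xb1 (blk 22, set 2) → L1-HIT  vc=[]
3: 0x21 (blk 4, set 0) → MISS  vc=[]
4: 0xe3 (blk 28, set 0) → MISS  vc=[4]
5: 0x21 (blk 4, set 0) → VC-HIT  vc=[28]
6: 0xb6 (blk 22, set 2) → L1-HIT  vc=[28]
7: 0x21 (blk 4, set 0) → L1-HIT  vc=[28]
8: 0x22 (blk 4, set 0) → L1-HIT  vc=[28]
9: 0xb3 (blk 22, set 2) → L1-HIT  vc=[28]
10: 0x26 (blk 4, set 0) → L1-HIT  vc=[28]
11: 0x20 (blk 4, set 0) → L1-HIT  vc=[28]
12: 0x36 (blk 6, set 2) → MISS  vc=[28, 22]
13: 0x54 (blk 10, set 2) → MISS  vc=[28, 22, 6]
14: 0x32 (blk 6, set 2) → VC-HIT  vc=[28, 22, 10]

SEQ = [MISS, L1-HIT, L1-HIT, MISS, MISS, VC-HIT, L1-HIT, L1-HIT, L1-HIT, L1-HIT, L1-HIT, L1-HIT, MISS, MISS, VC-HIT]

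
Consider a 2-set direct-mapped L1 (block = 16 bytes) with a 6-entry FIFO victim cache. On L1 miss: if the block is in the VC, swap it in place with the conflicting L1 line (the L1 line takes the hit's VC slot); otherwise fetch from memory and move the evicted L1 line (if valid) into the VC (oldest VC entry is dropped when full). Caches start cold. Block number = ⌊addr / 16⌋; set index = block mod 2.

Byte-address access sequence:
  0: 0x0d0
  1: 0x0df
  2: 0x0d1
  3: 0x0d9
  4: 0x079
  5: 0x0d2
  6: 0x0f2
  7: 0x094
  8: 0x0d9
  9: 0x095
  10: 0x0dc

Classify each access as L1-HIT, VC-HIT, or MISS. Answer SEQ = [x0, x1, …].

0: 0xd0 (blk 13, set 1) → MISS  vc=[]
1: 0xdf (blk 13, set 1) → L1-HIT  vc=[]
2: 0xd1 (blk 13, set 1) → L1-HIT  vc=[]
3: 0xd9 (blk 13, set 1) → L1-HIT  vc=[]
4: 0x79 (blk 7, set 1) → MISS  vc=[13]
5: 0xd2 (blk 13, set 1) → VC-HIT  vc=[7]
6: 0xf2 (blk 15, set 1) → MISS  vc=[7, 13]
7: 0x94 (blk 9, set 1) → MISS  vc=[7, 13, 15]
8: 0xd9 (blk 13, set 1) → VC-HIT  vc=[7, 9, 15]
9: 0x95 (blk 9, set 1) → VC-HIT  vc=[7, 13, 15]
10: 0xdc (blk 13, set 1) → VC-HIT  vc=[7, 9, 15]

SEQ = [MISS, L1-HIT, L1-HIT, L1-HIT, MISS, VC-HIT, MISS, MISS, VC-HIT, VC-HIT, VC-HIT]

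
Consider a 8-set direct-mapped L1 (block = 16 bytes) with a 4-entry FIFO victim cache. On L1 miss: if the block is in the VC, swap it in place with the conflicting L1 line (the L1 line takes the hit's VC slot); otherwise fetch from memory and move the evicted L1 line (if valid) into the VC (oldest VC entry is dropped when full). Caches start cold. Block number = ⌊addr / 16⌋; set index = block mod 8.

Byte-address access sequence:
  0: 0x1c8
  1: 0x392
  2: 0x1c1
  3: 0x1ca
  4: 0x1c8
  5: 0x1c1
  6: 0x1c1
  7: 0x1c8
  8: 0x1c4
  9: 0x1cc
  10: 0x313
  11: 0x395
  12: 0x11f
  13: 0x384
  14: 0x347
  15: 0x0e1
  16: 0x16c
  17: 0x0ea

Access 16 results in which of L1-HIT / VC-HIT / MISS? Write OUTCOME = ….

OUTCOME = MISS

0: 0x1c8 (blk 28, set 4) → MISS  vc=[]
1: 0x392 (blk 57, set 1) → MISS  vc=[]
2: 0x1c1 (blk 28, set 4) → L1-HIT  vc=[]
3: 0x1ca (blk 28, set 4) → L1-HIT  vc=[]
4: 0x1c8 (blk 28, set 4) → L1-HIT  vc=[]
5: 0x1c1 (blk 28, set 4) → L1-HIT  vc=[]
6: 0x1c1 (blk 28, set 4) → L1-HIT  vc=[]
7: 0x1c8 (blk 28, set 4) → L1-HIT  vc=[]
8: 0x1c4 (blk 28, set 4) → L1-HIT  vc=[]
9: 0x1cc (blk 28, set 4) → L1-HIT  vc=[]
10: 0x313 (blk 49, set 1) → MISS  vc=[57]
11: 0x395 (blk 57, set 1) → VC-HIT  vc=[49]
12: 0x11f (blk 17, set 1) → MISS  vc=[49, 57]
13: 0x384 (blk 56, set 0) → MISS  vc=[49, 57]
14: 0x347 (blk 52, set 4) → MISS  vc=[49, 57, 28]
15: 0xe1 (blk 14, set 6) → MISS  vc=[49, 57, 28]
16: 0x16c (blk 22, set 6) → MISS  vc=[49, 57, 28, 14]
17: 0xea (blk 14, set 6) → VC-HIT  vc=[49, 57, 28, 22]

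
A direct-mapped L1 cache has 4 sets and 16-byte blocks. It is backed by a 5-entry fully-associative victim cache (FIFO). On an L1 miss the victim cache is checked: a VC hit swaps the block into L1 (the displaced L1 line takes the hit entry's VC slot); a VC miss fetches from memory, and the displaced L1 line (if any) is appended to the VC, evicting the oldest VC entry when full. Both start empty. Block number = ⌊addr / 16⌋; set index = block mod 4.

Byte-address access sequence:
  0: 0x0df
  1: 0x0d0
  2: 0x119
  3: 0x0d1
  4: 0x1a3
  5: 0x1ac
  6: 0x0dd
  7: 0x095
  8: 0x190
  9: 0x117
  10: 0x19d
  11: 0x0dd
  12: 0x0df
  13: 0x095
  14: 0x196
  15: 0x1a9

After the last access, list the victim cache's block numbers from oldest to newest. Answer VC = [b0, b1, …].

VC = [17, 9, 13]

  [0] addr=0xdf blk=13 s=1: MISS | VC []
  [1] addr=0xd0 blk=13 s=1: L1-HIT | VC []
  [2] addr=0x119 blk=17 s=1: MISS | VC [13]
  [3] addr=0xd1 blk=13 s=1: VC-HIT | VC [17]
  [4] addr=0x1a3 blk=26 s=2: MISS | VC [17]
  [5] addr=0x1ac blk=26 s=2: L1-HIT | VC [17]
  [6] addr=0xdd blk=13 s=1: L1-HIT | VC [17]
  [7] addr=0x95 blk=9 s=1: MISS | VC [17, 13]
  [8] addr=0x190 blk=25 s=1: MISS | VC [17, 13, 9]
  [9] addr=0x117 blk=17 s=1: VC-HIT | VC [25, 13, 9]
  [10] addr=0x19d blk=25 s=1: VC-HIT | VC [17, 13, 9]
  [11] addr=0xdd blk=13 s=1: VC-HIT | VC [17, 25, 9]
  [12] addr=0xdf blk=13 s=1: L1-HIT | VC [17, 25, 9]
  [13] addr=0x95 blk=9 s=1: VC-HIT | VC [17, 25, 13]
  [14] addr=0x196 blk=25 s=1: VC-HIT | VC [17, 9, 13]
  [15] addr=0x1a9 blk=26 s=2: L1-HIT | VC [17, 9, 13]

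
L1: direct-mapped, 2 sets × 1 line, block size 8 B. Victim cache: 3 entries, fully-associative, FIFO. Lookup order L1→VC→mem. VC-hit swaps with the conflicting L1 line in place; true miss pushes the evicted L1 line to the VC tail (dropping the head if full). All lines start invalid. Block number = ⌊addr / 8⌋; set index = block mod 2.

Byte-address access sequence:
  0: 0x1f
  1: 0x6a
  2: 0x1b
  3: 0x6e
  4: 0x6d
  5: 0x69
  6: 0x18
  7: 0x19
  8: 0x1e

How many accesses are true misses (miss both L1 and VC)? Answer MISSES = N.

MISSES = 2

  [0] addr=0x1f blk=3 s=1: MISS | VC []
  [1] addr=0x6a blk=13 s=1: MISS | VC [3]
  [2] addr=0x1b blk=3 s=1: VC-HIT | VC [13]
  [3] addr=0x6e blk=13 s=1: VC-HIT | VC [3]
  [4] addr=0x6d blk=13 s=1: L1-HIT | VC [3]
  [5] addr=0x69 blk=13 s=1: L1-HIT | VC [3]
  [6] addr=0x18 blk=3 s=1: VC-HIT | VC [13]
  [7] addr=0x19 blk=3 s=1: L1-HIT | VC [13]
  [8] addr=0x1e blk=3 s=1: L1-HIT | VC [13]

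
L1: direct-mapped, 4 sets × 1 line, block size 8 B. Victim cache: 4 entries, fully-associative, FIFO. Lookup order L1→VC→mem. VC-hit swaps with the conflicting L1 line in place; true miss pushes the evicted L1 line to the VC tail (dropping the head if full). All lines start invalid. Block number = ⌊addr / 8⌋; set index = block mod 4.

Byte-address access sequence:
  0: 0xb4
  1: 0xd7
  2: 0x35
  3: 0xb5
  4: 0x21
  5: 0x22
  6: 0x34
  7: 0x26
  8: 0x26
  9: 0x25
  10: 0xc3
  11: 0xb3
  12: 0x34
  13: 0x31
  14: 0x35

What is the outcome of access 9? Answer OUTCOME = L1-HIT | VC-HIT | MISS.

OUTCOME = L1-HIT

  [0] addr=0xb4 blk=22 s=2: MISS | VC []
  [1] addr=0xd7 blk=26 s=2: MISS | VC [22]
  [2] addr=0x35 blk=6 s=2: MISS | VC [22, 26]
  [3] addr=0xb5 blk=22 s=2: VC-HIT | VC [6, 26]
  [4] addr=0x21 blk=4 s=0: MISS | VC [6, 26]
  [5] addr=0x22 blk=4 s=0: L1-HIT | VC [6, 26]
  [6] addr=0x34 blk=6 s=2: VC-HIT | VC [22, 26]
  [7] addr=0x26 blk=4 s=0: L1-HIT | VC [22, 26]
  [8] addr=0x26 blk=4 s=0: L1-HIT | VC [22, 26]
  [9] addr=0x25 blk=4 s=0: L1-HIT | VC [22, 26]
  [10] addr=0xc3 blk=24 s=0: MISS | VC [22, 26, 4]
  [11] addr=0xb3 blk=22 s=2: VC-HIT | VC [6, 26, 4]
  [12] addr=0x34 blk=6 s=2: VC-HIT | VC [22, 26, 4]
  [13] addr=0x31 blk=6 s=2: L1-HIT | VC [22, 26, 4]
  [14] addr=0x35 blk=6 s=2: L1-HIT | VC [22, 26, 4]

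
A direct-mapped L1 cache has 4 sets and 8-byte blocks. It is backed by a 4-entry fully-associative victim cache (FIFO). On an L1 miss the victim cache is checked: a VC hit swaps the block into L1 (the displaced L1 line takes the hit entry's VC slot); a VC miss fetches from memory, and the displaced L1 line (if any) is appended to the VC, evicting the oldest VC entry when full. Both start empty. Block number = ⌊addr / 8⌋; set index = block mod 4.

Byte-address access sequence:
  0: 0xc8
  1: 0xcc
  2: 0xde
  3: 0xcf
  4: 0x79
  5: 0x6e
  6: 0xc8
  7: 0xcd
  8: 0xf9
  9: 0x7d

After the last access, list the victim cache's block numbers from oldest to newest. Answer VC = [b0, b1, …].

VC = [27, 13, 31]

  [0] addr=0xc8 blk=25 s=1: MISS | VC []
  [1] addr=0xcc blk=25 s=1: L1-HIT | VC []
  [2] addr=0xde blk=27 s=3: MISS | VC []
  [3] addr=0xcf blk=25 s=1: L1-HIT | VC []
  [4] addr=0x79 blk=15 s=3: MISS | VC [27]
  [5] addr=0x6e blk=13 s=1: MISS | VC [27, 25]
  [6] addr=0xc8 blk=25 s=1: VC-HIT | VC [27, 13]
  [7] addr=0xcd blk=25 s=1: L1-HIT | VC [27, 13]
  [8] addr=0xf9 blk=31 s=3: MISS | VC [27, 13, 15]
  [9] addr=0x7d blk=15 s=3: VC-HIT | VC [27, 13, 31]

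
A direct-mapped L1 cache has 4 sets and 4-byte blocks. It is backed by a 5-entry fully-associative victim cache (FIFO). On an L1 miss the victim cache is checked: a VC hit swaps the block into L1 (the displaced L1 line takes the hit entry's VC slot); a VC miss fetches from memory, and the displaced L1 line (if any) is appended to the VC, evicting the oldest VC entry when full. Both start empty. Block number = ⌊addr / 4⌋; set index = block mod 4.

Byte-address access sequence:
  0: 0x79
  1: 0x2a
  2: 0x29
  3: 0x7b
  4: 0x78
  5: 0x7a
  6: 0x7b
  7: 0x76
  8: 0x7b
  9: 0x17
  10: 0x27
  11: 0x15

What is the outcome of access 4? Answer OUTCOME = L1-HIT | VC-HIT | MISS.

OUTCOME = L1-HIT

0: 0x79 (blk 30, set 2) → MISS  vc=[]
1: 0x2a (blk 10, set 2) → MISS  vc=[30]
2: 0x29 (blk 10, set 2) → L1-HIT  vc=[30]
3: 0x7b (blk 30, set 2) → VC-HIT  vc=[10]
4: 0x78 (blk 30, set 2) → L1-HIT  vc=[10]
5: 0x7a (blk 30, set 2) → L1-HIT  vc=[10]
6: 0x7b (blk 30, set 2) → L1-HIT  vc=[10]
7: 0x76 (blk 29, set 1) → MISS  vc=[10]
8: 0x7b (blk 30, set 2) → L1-HIT  vc=[10]
9: 0x17 (blk 5, set 1) → MISS  vc=[10, 29]
10: 0x27 (blk 9, set 1) → MISS  vc=[10, 29, 5]
11: 0x15 (blk 5, set 1) → VC-HIT  vc=[10, 29, 9]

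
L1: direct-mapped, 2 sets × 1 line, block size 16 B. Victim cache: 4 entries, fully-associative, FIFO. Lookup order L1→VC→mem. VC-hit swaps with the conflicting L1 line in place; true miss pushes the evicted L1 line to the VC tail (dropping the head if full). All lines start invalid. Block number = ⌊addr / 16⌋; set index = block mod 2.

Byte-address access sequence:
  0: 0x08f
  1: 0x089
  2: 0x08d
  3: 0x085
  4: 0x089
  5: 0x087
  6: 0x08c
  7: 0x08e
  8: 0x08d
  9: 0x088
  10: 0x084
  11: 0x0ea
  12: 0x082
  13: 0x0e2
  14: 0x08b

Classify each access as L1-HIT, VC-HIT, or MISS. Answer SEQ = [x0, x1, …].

SEQ = [MISS, L1-HIT, L1-HIT, L1-HIT, L1-HIT, L1-HIT, L1-HIT, L1-HIT, L1-HIT, L1-HIT, L1-HIT, MISS, VC-HIT, VC-HIT, VC-HIT]

#0 0x8f→b8/s0 MISS; vc=[]
#1 0x89→b8/s0 L1-HIT; vc=[]
#2 0x8d→b8/s0 L1-HIT; vc=[]
#3 0x85→b8/s0 L1-HIT; vc=[]
#4 0x89→b8/s0 L1-HIT; vc=[]
#5 0x87→b8/s0 L1-HIT; vc=[]
#6 0x8c→b8/s0 L1-HIT; vc=[]
#7 0x8e→b8/s0 L1-HIT; vc=[]
#8 0x8d→b8/s0 L1-HIT; vc=[]
#9 0x88→b8/s0 L1-HIT; vc=[]
#10 0x84→b8/s0 L1-HIT; vc=[]
#11 0xea→b14/s0 MISS; vc=[8]
#12 0x82→b8/s0 VC-HIT; vc=[14]
#13 0xe2→b14/s0 VC-HIT; vc=[8]
#14 0x8b→b8/s0 VC-HIT; vc=[14]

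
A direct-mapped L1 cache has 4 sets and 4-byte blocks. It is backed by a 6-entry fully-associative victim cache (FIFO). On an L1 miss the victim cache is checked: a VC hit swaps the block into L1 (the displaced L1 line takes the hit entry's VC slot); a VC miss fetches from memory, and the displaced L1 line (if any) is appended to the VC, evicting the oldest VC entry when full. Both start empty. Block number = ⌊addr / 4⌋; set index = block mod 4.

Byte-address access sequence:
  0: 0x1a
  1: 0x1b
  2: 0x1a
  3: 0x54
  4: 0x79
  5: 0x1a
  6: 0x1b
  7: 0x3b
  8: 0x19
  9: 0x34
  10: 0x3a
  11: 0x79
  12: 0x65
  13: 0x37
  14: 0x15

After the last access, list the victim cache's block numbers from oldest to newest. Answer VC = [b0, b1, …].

#0 0x1a→b6/s2 MISS; vc=[]
#1 0x1b→b6/s2 L1-HIT; vc=[]
#2 0x1a→b6/s2 L1-HIT; vc=[]
#3 0x54→b21/s1 MISS; vc=[]
#4 0x79→b30/s2 MISS; vc=[6]
#5 0x1a→b6/s2 VC-HIT; vc=[30]
#6 0x1b→b6/s2 L1-HIT; vc=[30]
#7 0x3b→b14/s2 MISS; vc=[30,6]
#8 0x19→b6/s2 VC-HIT; vc=[30,14]
#9 0x34→b13/s1 MISS; vc=[30,14,21]
#10 0x3a→b14/s2 VC-HIT; vc=[30,6,21]
#11 0x79→b30/s2 VC-HIT; vc=[14,6,21]
#12 0x65→b25/s1 MISS; vc=[14,6,21,13]
#13 0x37→b13/s1 VC-HIT; vc=[14,6,21,25]
#14 0x15→b5/s1 MISS; vc=[14,6,21,25,13]

VC = [14, 6, 21, 25, 13]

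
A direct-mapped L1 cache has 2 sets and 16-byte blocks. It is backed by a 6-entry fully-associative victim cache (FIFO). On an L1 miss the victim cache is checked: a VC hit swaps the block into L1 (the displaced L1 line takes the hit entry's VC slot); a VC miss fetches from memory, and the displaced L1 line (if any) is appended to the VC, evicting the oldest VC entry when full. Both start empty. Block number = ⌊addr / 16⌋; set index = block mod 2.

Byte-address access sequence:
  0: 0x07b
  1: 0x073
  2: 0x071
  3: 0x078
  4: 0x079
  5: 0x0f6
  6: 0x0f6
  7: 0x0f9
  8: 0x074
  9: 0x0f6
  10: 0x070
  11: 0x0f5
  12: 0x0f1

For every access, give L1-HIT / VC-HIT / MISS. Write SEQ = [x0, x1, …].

SEQ = [MISS, L1-HIT, L1-HIT, L1-HIT, L1-HIT, MISS, L1-HIT, L1-HIT, VC-HIT, VC-HIT, VC-HIT, VC-HIT, L1-HIT]

  [0] addr=0x7b blk=7 s=1: MISS | VC []
  [1] addr=0x73 blk=7 s=1: L1-HIT | VC []
  [2] addr=0x71 blk=7 s=1: L1-HIT | VC []
  [3] addr=0x78 blk=7 s=1: L1-HIT | VC []
  [4] addr=0x79 blk=7 s=1: L1-HIT | VC []
  [5] addr=0xf6 blk=15 s=1: MISS | VC [7]
  [6] addr=0xf6 blk=15 s=1: L1-HIT | VC [7]
  [7] addr=0xf9 blk=15 s=1: L1-HIT | VC [7]
  [8] addr=0x74 blk=7 s=1: VC-HIT | VC [15]
  [9] addr=0xf6 blk=15 s=1: VC-HIT | VC [7]
  [10] addr=0x70 blk=7 s=1: VC-HIT | VC [15]
  [11] addr=0xf5 blk=15 s=1: VC-HIT | VC [7]
  [12] addr=0xf1 blk=15 s=1: L1-HIT | VC [7]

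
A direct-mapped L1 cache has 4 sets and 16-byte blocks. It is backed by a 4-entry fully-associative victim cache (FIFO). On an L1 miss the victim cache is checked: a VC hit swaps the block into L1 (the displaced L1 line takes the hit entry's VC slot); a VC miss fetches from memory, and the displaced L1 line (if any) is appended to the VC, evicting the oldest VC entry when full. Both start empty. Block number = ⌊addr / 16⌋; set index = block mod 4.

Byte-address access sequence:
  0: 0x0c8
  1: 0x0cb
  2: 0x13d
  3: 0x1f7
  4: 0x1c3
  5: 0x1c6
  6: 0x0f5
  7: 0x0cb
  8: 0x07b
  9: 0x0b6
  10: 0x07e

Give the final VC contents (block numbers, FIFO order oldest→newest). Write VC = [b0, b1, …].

VC = [28, 31, 15, 11]

  [0] addr=0xc8 blk=12 s=0: MISS | VC []
  [1] addr=0xcb blk=12 s=0: L1-HIT | VC []
  [2] addr=0x13d blk=19 s=3: MISS | VC []
  [3] addr=0x1f7 blk=31 s=3: MISS | VC [19]
  [4] addr=0x1c3 blk=28 s=0: MISS | VC [19, 12]
  [5] addr=0x1c6 blk=28 s=0: L1-HIT | VC [19, 12]
  [6] addr=0xf5 blk=15 s=3: MISS | VC [19, 12, 31]
  [7] addr=0xcb blk=12 s=0: VC-HIT | VC [19, 28, 31]
  [8] addr=0x7b blk=7 s=3: MISS | VC [19, 28, 31, 15]
  [9] addr=0xb6 blk=11 s=3: MISS | VC [28, 31, 15, 7]
  [10] addr=0x7e blk=7 s=3: VC-HIT | VC [28, 31, 15, 11]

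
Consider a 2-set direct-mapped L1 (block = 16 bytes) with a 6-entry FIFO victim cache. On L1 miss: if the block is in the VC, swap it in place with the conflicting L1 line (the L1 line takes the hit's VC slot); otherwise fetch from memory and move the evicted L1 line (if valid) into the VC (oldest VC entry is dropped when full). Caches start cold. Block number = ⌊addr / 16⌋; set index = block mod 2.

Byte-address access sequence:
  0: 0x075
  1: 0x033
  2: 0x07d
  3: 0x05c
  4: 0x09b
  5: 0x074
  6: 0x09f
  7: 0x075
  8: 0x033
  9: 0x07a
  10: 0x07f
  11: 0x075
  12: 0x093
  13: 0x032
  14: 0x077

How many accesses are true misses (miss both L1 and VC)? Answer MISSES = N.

  [0] addr=0x75 blk=7 s=1: MISS | VC []
  [1] addr=0x33 blk=3 s=1: MISS | VC [7]
  [2] addr=0x7d blk=7 s=1: VC-HIT | VC [3]
  [3] addr=0x5c blk=5 s=1: MISS | VC [3, 7]
  [4] addr=0x9b blk=9 s=1: MISS | VC [3, 7, 5]
  [5] addr=0x74 blk=7 s=1: VC-HIT | VC [3, 9, 5]
  [6] addr=0x9f blk=9 s=1: VC-HIT | VC [3, 7, 5]
  [7] addr=0x75 blk=7 s=1: VC-HIT | VC [3, 9, 5]
  [8] addr=0x33 blk=3 s=1: VC-HIT | VC [7, 9, 5]
  [9] addr=0x7a blk=7 s=1: VC-HIT | VC [3, 9, 5]
  [10] addr=0x7f blk=7 s=1: L1-HIT | VC [3, 9, 5]
  [11] addr=0x75 blk=7 s=1: L1-HIT | VC [3, 9, 5]
  [12] addr=0x93 blk=9 s=1: VC-HIT | VC [3, 7, 5]
  [13] addr=0x32 blk=3 s=1: VC-HIT | VC [9, 7, 5]
  [14] addr=0x77 blk=7 s=1: VC-HIT | VC [9, 3, 5]

MISSES = 4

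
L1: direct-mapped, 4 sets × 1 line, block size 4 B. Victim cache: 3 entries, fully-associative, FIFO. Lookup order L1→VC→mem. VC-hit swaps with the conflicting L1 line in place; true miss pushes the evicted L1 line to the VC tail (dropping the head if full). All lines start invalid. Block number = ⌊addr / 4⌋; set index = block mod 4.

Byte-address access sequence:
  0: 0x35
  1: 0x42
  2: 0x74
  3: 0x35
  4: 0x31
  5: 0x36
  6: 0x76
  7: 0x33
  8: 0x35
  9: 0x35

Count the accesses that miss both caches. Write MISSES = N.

MISSES = 4

0: 0x35 (blk 13, set 1) → MISS  vc=[]
1: 0x42 (blk 16, set 0) → MISS  vc=[]
2: 0x74 (blk 29, set 1) → MISS  vc=[13]
3: 0x35 (blk 13, set 1) → VC-HIT  vc=[29]
4: 0x31 (blk 12, set 0) → MISS  vc=[29, 16]
5: 0x36 (blk 13, set 1) → L1-HIT  vc=[29, 16]
6: 0x76 (blk 29, set 1) → VC-HIT  vc=[13, 16]
7: 0x33 (blk 12, set 0) → L1-HIT  vc=[13, 16]
8: 0x35 (blk 13, set 1) → VC-HIT  vc=[29, 16]
9: 0x35 (blk 13, set 1) → L1-HIT  vc=[29, 16]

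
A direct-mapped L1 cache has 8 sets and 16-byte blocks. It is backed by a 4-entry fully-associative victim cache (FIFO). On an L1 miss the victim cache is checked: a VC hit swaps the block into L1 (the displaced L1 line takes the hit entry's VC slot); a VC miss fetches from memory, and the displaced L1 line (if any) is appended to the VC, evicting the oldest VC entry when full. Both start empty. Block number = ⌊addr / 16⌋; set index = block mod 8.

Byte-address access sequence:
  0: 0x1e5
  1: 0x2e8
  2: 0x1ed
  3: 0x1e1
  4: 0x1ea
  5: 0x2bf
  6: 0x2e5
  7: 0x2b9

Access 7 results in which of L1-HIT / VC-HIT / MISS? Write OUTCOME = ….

#0 0x1e5→b30/s6 MISS; vc=[]
#1 0x2e8→b46/s6 MISS; vc=[30]
#2 0x1ed→b30/s6 VC-HIT; vc=[46]
#3 0x1e1→b30/s6 L1-HIT; vc=[46]
#4 0x1ea→b30/s6 L1-HIT; vc=[46]
#5 0x2bf→b43/s3 MISS; vc=[46]
#6 0x2e5→b46/s6 VC-HIT; vc=[30]
#7 0x2b9→b43/s3 L1-HIT; vc=[30]

OUTCOME = L1-HIT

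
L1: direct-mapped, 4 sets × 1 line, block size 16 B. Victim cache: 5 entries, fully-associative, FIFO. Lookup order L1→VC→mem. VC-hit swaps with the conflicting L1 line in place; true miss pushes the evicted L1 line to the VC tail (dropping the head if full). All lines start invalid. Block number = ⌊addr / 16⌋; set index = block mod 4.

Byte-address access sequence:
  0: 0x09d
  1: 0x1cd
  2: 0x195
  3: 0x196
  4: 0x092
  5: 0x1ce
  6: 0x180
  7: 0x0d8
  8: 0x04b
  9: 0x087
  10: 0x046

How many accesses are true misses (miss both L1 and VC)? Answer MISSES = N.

MISSES = 7

0: 0x9d (blk 9, set 1) → MISS  vc=[]
1: 0x1cd (blk 28, set 0) → MISS  vc=[]
2: 0x195 (blk 25, set 1) → MISS  vc=[9]
3: 0x196 (blk 25, set 1) → L1-HIT  vc=[9]
4: 0x92 (blk 9, set 1) → VC-HIT  vc=[25]
5: 0x1ce (blk 28, set 0) → L1-HIT  vc=[25]
6: 0x180 (blk 24, set 0) → MISS  vc=[25, 28]
7: 0xd8 (blk 13, set 1) → MISS  vc=[25, 28, 9]
8: 0x4b (blk 4, set 0) → MISS  vc=[25, 28, 9, 24]
9: 0x87 (blk 8, set 0) → MISS  vc=[25, 28, 9, 24, 4]
10: 0x46 (blk 4, set 0) → VC-HIT  vc=[25, 28, 9, 24, 8]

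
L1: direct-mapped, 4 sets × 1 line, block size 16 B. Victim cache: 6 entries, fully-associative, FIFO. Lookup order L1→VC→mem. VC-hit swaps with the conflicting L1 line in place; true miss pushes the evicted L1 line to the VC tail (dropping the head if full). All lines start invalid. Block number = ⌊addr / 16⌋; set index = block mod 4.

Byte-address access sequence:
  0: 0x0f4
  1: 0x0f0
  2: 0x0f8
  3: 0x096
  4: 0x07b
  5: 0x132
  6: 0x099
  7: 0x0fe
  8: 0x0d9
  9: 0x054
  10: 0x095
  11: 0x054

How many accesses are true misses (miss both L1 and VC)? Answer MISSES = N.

  [0] addr=0xf4 blk=15 s=3: MISS | VC []
  [1] addr=0xf0 blk=15 s=3: L1-HIT | VC []
  [2] addr=0xf8 blk=15 s=3: L1-HIT | VC []
  [3] addr=0x96 blk=9 s=1: MISS | VC []
  [4] addr=0x7b blk=7 s=3: MISS | VC [15]
  [5] addr=0x132 blk=19 s=3: MISS | VC [15, 7]
  [6] addr=0x99 blk=9 s=1: L1-HIT | VC [15, 7]
  [7] addr=0xfe blk=15 s=3: VC-HIT | VC [19, 7]
  [8] addr=0xd9 blk=13 s=1: MISS | VC [19, 7, 9]
  [9] addr=0x54 blk=5 s=1: MISS | VC [19, 7, 9, 13]
  [10] addr=0x95 blk=9 s=1: VC-HIT | VC [19, 7, 5, 13]
  [11] addr=0x54 blk=5 s=1: VC-HIT | VC [19, 7, 9, 13]

MISSES = 6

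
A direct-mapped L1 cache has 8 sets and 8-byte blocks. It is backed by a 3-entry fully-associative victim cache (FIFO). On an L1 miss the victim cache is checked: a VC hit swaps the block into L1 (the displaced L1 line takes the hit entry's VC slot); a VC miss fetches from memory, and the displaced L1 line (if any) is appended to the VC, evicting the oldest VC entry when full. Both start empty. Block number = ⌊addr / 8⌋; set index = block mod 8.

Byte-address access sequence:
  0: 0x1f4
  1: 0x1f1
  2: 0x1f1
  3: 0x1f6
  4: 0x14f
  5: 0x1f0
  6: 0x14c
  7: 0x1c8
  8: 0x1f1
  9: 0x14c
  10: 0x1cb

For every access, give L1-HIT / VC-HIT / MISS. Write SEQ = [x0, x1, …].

SEQ = [MISS, L1-HIT, L1-HIT, L1-HIT, MISS, L1-HIT, L1-HIT, MISS, L1-HIT, VC-HIT, VC-HIT]

0: 0x1f4 (blk 62, set 6) → MISS  vc=[]
1: 0x1f1 (blk 62, set 6) → L1-HIT  vc=[]
2: 0x1f1 (blk 62, set 6) → L1-HIT  vc=[]
3: 0x1f6 (blk 62, set 6) → L1-HIT  vc=[]
4: 0x14f (blk 41, set 1) → MISS  vc=[]
5: 0x1f0 (blk 62, set 6) → L1-HIT  vc=[]
6: 0x14c (blk 41, set 1) → L1-HIT  vc=[]
7: 0x1c8 (blk 57, set 1) → MISS  vc=[41]
8: 0x1f1 (blk 62, set 6) → L1-HIT  vc=[41]
9: 0x14c (blk 41, set 1) → VC-HIT  vc=[57]
10: 0x1cb (blk 57, set 1) → VC-HIT  vc=[41]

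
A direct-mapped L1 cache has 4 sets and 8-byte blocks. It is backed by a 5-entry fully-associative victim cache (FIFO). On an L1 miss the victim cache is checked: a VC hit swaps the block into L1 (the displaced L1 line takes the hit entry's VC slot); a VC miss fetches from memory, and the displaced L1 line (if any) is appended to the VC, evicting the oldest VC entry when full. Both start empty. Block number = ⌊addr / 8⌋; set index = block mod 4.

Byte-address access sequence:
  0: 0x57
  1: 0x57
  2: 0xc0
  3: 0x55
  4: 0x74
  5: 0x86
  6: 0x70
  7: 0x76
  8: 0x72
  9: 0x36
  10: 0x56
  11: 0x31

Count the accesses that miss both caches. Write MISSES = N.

0: 0x57 (blk 10, set 2) → MISS  vc=[]
1: 0x57 (blk 10, set 2) → L1-HIT  vc=[]
2: 0xc0 (blk 24, set 0) → MISS  vc=[]
3: 0x55 (blk 10, set 2) → L1-HIT  vc=[]
4: 0x74 (blk 14, set 2) → MISS  vc=[10]
5: 0x86 (blk 16, set 0) → MISS  vc=[10, 24]
6: 0x70 (blk 14, set 2) → L1-HIT  vc=[10, 24]
7: 0x76 (blk 14, set 2) → L1-HIT  vc=[10, 24]
8: 0x72 (blk 14, set 2) → L1-HIT  vc=[10, 24]
9: 0x36 (blk 6, set 2) → MISS  vc=[10, 24, 14]
10: 0x56 (blk 10, set 2) → VC-HIT  vc=[6, 24, 14]
11: 0x31 (blk 6, set 2) → VC-HIT  vc=[10, 24, 14]

MISSES = 5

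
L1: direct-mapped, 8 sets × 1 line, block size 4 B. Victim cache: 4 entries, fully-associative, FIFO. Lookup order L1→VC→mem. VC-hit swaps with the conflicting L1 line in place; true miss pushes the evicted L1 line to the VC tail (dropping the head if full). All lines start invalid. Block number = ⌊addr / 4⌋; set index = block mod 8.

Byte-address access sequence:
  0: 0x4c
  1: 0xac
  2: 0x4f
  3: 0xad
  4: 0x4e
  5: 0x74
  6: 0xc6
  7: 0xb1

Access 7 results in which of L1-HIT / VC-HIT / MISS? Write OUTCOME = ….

OUTCOME = MISS

0: 0x4c (blk 19, set 3) → MISS  vc=[]
1: 0xac (blk 43, set 3) → MISS  vc=[19]
2: 0x4f (blk 19, set 3) → VC-HIT  vc=[43]
3: 0xad (blk 43, set 3) → VC-HIT  vc=[19]
4: 0x4e (blk 19, set 3) → VC-HIT  vc=[43]
5: 0x74 (blk 29, set 5) → MISS  vc=[43]
6: 0xc6 (blk 49, set 1) → MISS  vc=[43]
7: 0xb1 (blk 44, set 4) → MISS  vc=[43]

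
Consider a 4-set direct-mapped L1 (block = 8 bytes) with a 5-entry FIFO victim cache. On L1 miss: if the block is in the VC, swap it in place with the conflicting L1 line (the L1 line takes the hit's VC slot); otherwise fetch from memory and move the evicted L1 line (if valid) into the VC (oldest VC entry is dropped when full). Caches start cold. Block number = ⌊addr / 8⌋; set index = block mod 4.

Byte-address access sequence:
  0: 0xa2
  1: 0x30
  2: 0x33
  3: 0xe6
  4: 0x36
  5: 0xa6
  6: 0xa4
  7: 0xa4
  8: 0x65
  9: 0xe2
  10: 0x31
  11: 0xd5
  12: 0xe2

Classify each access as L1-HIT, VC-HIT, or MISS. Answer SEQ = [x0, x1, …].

SEQ = [MISS, MISS, L1-HIT, MISS, L1-HIT, VC-HIT, L1-HIT, L1-HIT, MISS, VC-HIT, L1-HIT, MISS, L1-HIT]

#0 0xa2→b20/s0 MISS; vc=[]
#1 0x30→b6/s2 MISS; vc=[]
#2 0x33→b6/s2 L1-HIT; vc=[]
#3 0xe6→b28/s0 MISS; vc=[20]
#4 0x36→b6/s2 L1-HIT; vc=[20]
#5 0xa6→b20/s0 VC-HIT; vc=[28]
#6 0xa4→b20/s0 L1-HIT; vc=[28]
#7 0xa4→b20/s0 L1-HIT; vc=[28]
#8 0x65→b12/s0 MISS; vc=[28,20]
#9 0xe2→b28/s0 VC-HIT; vc=[12,20]
#10 0x31→b6/s2 L1-HIT; vc=[12,20]
#11 0xd5→b26/s2 MISS; vc=[12,20,6]
#12 0xe2→b28/s0 L1-HIT; vc=[12,20,6]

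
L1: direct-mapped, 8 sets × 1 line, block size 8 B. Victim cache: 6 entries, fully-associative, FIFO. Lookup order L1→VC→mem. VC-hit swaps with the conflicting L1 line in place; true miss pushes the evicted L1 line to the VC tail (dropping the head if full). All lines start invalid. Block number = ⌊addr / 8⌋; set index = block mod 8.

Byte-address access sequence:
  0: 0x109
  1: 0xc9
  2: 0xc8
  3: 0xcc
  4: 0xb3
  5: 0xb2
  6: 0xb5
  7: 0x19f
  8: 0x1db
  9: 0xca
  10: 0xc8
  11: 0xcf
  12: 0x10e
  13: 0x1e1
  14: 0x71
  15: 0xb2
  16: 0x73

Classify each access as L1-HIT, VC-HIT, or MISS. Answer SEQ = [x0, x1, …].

SEQ = [MISS, MISS, L1-HIT, L1-HIT, MISS, L1-HIT, L1-HIT, MISS, MISS, L1-HIT, L1-HIT, L1-HIT, VC-HIT, MISS, MISS, VC-HIT, VC-HIT]

#0 0x109→b33/s1 MISS; vc=[]
#1 0xc9→b25/s1 MISS; vc=[33]
#2 0xc8→b25/s1 L1-HIT; vc=[33]
#3 0xcc→b25/s1 L1-HIT; vc=[33]
#4 0xb3→b22/s6 MISS; vc=[33]
#5 0xb2→b22/s6 L1-HIT; vc=[33]
#6 0xb5→b22/s6 L1-HIT; vc=[33]
#7 0x19f→b51/s3 MISS; vc=[33]
#8 0x1db→b59/s3 MISS; vc=[33,51]
#9 0xca→b25/s1 L1-HIT; vc=[33,51]
#10 0xc8→b25/s1 L1-HIT; vc=[33,51]
#11 0xcf→b25/s1 L1-HIT; vc=[33,51]
#12 0x10e→b33/s1 VC-HIT; vc=[25,51]
#13 0x1e1→b60/s4 MISS; vc=[25,51]
#14 0x71→b14/s6 MISS; vc=[25,51,22]
#15 0xb2→b22/s6 VC-HIT; vc=[25,51,14]
#16 0x73→b14/s6 VC-HIT; vc=[25,51,22]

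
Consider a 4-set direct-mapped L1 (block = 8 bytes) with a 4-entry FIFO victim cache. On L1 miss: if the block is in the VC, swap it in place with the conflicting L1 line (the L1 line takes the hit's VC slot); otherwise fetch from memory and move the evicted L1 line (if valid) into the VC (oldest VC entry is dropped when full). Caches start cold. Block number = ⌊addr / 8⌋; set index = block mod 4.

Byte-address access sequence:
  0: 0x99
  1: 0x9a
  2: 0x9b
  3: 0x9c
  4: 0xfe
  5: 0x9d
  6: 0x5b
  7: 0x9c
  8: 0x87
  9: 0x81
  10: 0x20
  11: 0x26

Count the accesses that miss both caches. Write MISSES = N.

MISSES = 5

#0 0x99→b19/s3 MISS; vc=[]
#1 0x9a→b19/s3 L1-HIT; vc=[]
#2 0x9b→b19/s3 L1-HIT; vc=[]
#3 0x9c→b19/s3 L1-HIT; vc=[]
#4 0xfe→b31/s3 MISS; vc=[19]
#5 0x9d→b19/s3 VC-HIT; vc=[31]
#6 0x5b→b11/s3 MISS; vc=[31,19]
#7 0x9c→b19/s3 VC-HIT; vc=[31,11]
#8 0x87→b16/s0 MISS; vc=[31,11]
#9 0x81→b16/s0 L1-HIT; vc=[31,11]
#10 0x20→b4/s0 MISS; vc=[31,11,16]
#11 0x26→b4/s0 L1-HIT; vc=[31,11,16]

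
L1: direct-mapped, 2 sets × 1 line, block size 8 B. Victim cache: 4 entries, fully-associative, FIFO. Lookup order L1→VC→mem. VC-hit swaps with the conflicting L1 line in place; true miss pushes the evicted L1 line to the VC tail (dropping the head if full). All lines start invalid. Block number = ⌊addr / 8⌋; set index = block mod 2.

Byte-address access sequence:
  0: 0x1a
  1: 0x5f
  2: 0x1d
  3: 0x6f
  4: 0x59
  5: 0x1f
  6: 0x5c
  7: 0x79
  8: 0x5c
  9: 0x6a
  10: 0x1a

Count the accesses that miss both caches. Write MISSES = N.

0: 0x1a (blk 3, set 1) → MISS  vc=[]
1: 0x5f (blk 11, set 1) → MISS  vc=[3]
2: 0x1d (blk 3, set 1) → VC-HIT  vc=[11]
3: 0x6f (blk 13, set 1) → MISS  vc=[11, 3]
4: 0x59 (blk 11, set 1) → VC-HIT  vc=[13, 3]
5: 0x1f (blk 3, set 1) → VC-HIT  vc=[13, 11]
6: 0x5c (blk 11, set 1) → VC-HIT  vc=[13, 3]
7: 0x79 (blk 15, set 1) → MISS  vc=[13, 3, 11]
8: 0x5c (blk 11, set 1) → VC-HIT  vc=[13, 3, 15]
9: 0x6a (blk 13, set 1) → VC-HIT  vc=[11, 3, 15]
10: 0x1a (blk 3, set 1) → VC-HIT  vc=[11, 13, 15]

MISSES = 4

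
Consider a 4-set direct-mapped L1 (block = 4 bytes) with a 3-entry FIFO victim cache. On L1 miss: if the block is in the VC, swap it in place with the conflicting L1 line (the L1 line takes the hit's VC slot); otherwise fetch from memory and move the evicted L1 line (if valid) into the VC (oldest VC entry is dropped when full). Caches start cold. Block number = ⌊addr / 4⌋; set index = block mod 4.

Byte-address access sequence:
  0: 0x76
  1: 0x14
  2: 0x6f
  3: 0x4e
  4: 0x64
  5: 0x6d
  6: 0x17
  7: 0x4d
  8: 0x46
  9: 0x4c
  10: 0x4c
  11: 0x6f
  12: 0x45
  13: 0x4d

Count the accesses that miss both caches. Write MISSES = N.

MISSES = 6

#0 0x76→b29/s1 MISS; vc=[]
#1 0x14→b5/s1 MISS; vc=[29]
#2 0x6f→b27/s3 MISS; vc=[29]
#3 0x4e→b19/s3 MISS; vc=[29,27]
#4 0x64→b25/s1 MISS; vc=[29,27,5]
#5 0x6d→b27/s3 VC-HIT; vc=[29,19,5]
#6 0x17→b5/s1 VC-HIT; vc=[29,19,25]
#7 0x4d→b19/s3 VC-HIT; vc=[29,27,25]
#8 0x46→b17/s1 MISS; vc=[27,25,5]
#9 0x4c→b19/s3 L1-HIT; vc=[27,25,5]
#10 0x4c→b19/s3 L1-HIT; vc=[27,25,5]
#11 0x6f→b27/s3 VC-HIT; vc=[19,25,5]
#12 0x45→b17/s1 L1-HIT; vc=[19,25,5]
#13 0x4d→b19/s3 VC-HIT; vc=[27,25,5]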